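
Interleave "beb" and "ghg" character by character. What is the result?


Interleaving "beb" and "ghg":
  Position 0: 'b' from first, 'g' from second => "bg"
  Position 1: 'e' from first, 'h' from second => "eh"
  Position 2: 'b' from first, 'g' from second => "bg"
Result: bgehbg

bgehbg


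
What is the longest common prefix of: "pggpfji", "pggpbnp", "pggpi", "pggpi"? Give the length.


Words: pggpfji, pggpbnp, pggpi, pggpi
  Position 0: all 'p' => match
  Position 1: all 'g' => match
  Position 2: all 'g' => match
  Position 3: all 'p' => match
  Position 4: ('f', 'b', 'i', 'i') => mismatch, stop
LCP = "pggp" (length 4)

4


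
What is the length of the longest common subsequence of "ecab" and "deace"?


LCS of "ecab" and "deace"
DP table:
           d    e    a    c    e
      0    0    0    0    0    0
  e   0    0    1    1    1    1
  c   0    0    1    1    2    2
  a   0    0    1    2    2    2
  b   0    0    1    2    2    2
LCS length = dp[4][5] = 2

2


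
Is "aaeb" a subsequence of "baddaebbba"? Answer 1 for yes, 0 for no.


Check if "aaeb" is a subsequence of "baddaebbba"
Greedy scan:
  Position 0 ('b'): no match needed
  Position 1 ('a'): matches sub[0] = 'a'
  Position 2 ('d'): no match needed
  Position 3 ('d'): no match needed
  Position 4 ('a'): matches sub[1] = 'a'
  Position 5 ('e'): matches sub[2] = 'e'
  Position 6 ('b'): matches sub[3] = 'b'
  Position 7 ('b'): no match needed
  Position 8 ('b'): no match needed
  Position 9 ('a'): no match needed
All 4 characters matched => is a subsequence

1


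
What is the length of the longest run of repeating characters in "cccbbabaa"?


Input: "cccbbabaa"
Scanning for longest run:
  Position 1 ('c'): continues run of 'c', length=2
  Position 2 ('c'): continues run of 'c', length=3
  Position 3 ('b'): new char, reset run to 1
  Position 4 ('b'): continues run of 'b', length=2
  Position 5 ('a'): new char, reset run to 1
  Position 6 ('b'): new char, reset run to 1
  Position 7 ('a'): new char, reset run to 1
  Position 8 ('a'): continues run of 'a', length=2
Longest run: 'c' with length 3

3


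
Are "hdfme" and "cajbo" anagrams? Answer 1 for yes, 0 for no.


Strings: "hdfme", "cajbo"
Sorted first:  defhm
Sorted second: abcjo
Differ at position 0: 'd' vs 'a' => not anagrams

0


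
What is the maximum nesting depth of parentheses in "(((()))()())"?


Input: "(((()))()())"
Tracking depth:
  Position 0 '(': depth becomes 1
  Position 1 '(': depth becomes 2
  Position 2 '(': depth becomes 3
  Position 3 '(': depth becomes 4
  Position 4 ')': depth becomes 3
  Position 5 ')': depth becomes 2
  Position 6 ')': depth becomes 1
  Position 7 '(': depth becomes 2
  Position 8 ')': depth becomes 1
  Position 9 '(': depth becomes 2
  Position 10 ')': depth becomes 1
  Position 11 ')': depth becomes 0
Maximum depth reached: 4

4


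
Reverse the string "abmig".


Input: abmig
Reading characters right to left:
  Position 4: 'g'
  Position 3: 'i'
  Position 2: 'm'
  Position 1: 'b'
  Position 0: 'a'
Reversed: gimba

gimba


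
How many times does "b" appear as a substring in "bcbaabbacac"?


Searching for "b" in "bcbaabbacac"
Scanning each position:
  Position 0: "b" => MATCH
  Position 1: "c" => no
  Position 2: "b" => MATCH
  Position 3: "a" => no
  Position 4: "a" => no
  Position 5: "b" => MATCH
  Position 6: "b" => MATCH
  Position 7: "a" => no
  Position 8: "c" => no
  Position 9: "a" => no
  Position 10: "c" => no
Total occurrences: 4

4


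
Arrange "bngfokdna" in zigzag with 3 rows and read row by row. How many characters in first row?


Zigzag "bngfokdna" into 3 rows:
Placing characters:
  'b' => row 0
  'n' => row 1
  'g' => row 2
  'f' => row 1
  'o' => row 0
  'k' => row 1
  'd' => row 2
  'n' => row 1
  'a' => row 0
Rows:
  Row 0: "boa"
  Row 1: "nfkn"
  Row 2: "gd"
First row length: 3

3


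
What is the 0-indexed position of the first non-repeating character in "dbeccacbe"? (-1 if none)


Input: dbeccacbe
Character frequencies:
  'a': 1
  'b': 2
  'c': 3
  'd': 1
  'e': 2
Scanning left to right for freq == 1:
  Position 0 ('d'): unique! => answer = 0

0


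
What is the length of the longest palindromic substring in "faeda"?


Input: "faeda"
Checking substrings for palindromes:
  No multi-char palindromic substrings found
Longest palindromic substring: "f" with length 1

1


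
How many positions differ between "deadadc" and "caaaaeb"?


Comparing "deadadc" and "caaaaeb" position by position:
  Position 0: 'd' vs 'c' => DIFFER
  Position 1: 'e' vs 'a' => DIFFER
  Position 2: 'a' vs 'a' => same
  Position 3: 'd' vs 'a' => DIFFER
  Position 4: 'a' vs 'a' => same
  Position 5: 'd' vs 'e' => DIFFER
  Position 6: 'c' vs 'b' => DIFFER
Positions that differ: 5

5


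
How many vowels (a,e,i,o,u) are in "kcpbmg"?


Input: kcpbmg
Checking each character:
  'k' at position 0: consonant
  'c' at position 1: consonant
  'p' at position 2: consonant
  'b' at position 3: consonant
  'm' at position 4: consonant
  'g' at position 5: consonant
Total vowels: 0

0


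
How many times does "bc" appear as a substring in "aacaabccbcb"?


Searching for "bc" in "aacaabccbcb"
Scanning each position:
  Position 0: "aa" => no
  Position 1: "ac" => no
  Position 2: "ca" => no
  Position 3: "aa" => no
  Position 4: "ab" => no
  Position 5: "bc" => MATCH
  Position 6: "cc" => no
  Position 7: "cb" => no
  Position 8: "bc" => MATCH
  Position 9: "cb" => no
Total occurrences: 2

2


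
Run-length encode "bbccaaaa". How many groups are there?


Input: bbccaaaa
Scanning for consecutive runs:
  Group 1: 'b' x 2 (positions 0-1)
  Group 2: 'c' x 2 (positions 2-3)
  Group 3: 'a' x 4 (positions 4-7)
Total groups: 3

3


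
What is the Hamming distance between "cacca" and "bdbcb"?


Comparing "cacca" and "bdbcb" position by position:
  Position 0: 'c' vs 'b' => differ
  Position 1: 'a' vs 'd' => differ
  Position 2: 'c' vs 'b' => differ
  Position 3: 'c' vs 'c' => same
  Position 4: 'a' vs 'b' => differ
Total differences (Hamming distance): 4

4


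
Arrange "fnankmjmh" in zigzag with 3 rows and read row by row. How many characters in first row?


Zigzag "fnankmjmh" into 3 rows:
Placing characters:
  'f' => row 0
  'n' => row 1
  'a' => row 2
  'n' => row 1
  'k' => row 0
  'm' => row 1
  'j' => row 2
  'm' => row 1
  'h' => row 0
Rows:
  Row 0: "fkh"
  Row 1: "nnmm"
  Row 2: "aj"
First row length: 3

3


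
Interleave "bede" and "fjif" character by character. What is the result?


Interleaving "bede" and "fjif":
  Position 0: 'b' from first, 'f' from second => "bf"
  Position 1: 'e' from first, 'j' from second => "ej"
  Position 2: 'd' from first, 'i' from second => "di"
  Position 3: 'e' from first, 'f' from second => "ef"
Result: bfejdief

bfejdief


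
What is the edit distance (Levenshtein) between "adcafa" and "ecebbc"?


Computing edit distance: "adcafa" -> "ecebbc"
DP table:
           e    c    e    b    b    c
      0    1    2    3    4    5    6
  a   1    1    2    3    4    5    6
  d   2    2    2    3    4    5    6
  c   3    3    2    3    4    5    5
  a   4    4    3    3    4    5    6
  f   5    5    4    4    4    5    6
  a   6    6    5    5    5    5    6
Edit distance = dp[6][6] = 6

6


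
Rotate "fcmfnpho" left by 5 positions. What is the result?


Input: "fcmfnpho", rotate left by 5
First 5 characters: "fcmfn"
Remaining characters: "pho"
Concatenate remaining + first: "pho" + "fcmfn" = "phofcmfn"

phofcmfn


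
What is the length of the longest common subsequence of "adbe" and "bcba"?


LCS of "adbe" and "bcba"
DP table:
           b    c    b    a
      0    0    0    0    0
  a   0    0    0    0    1
  d   0    0    0    0    1
  b   0    1    1    1    1
  e   0    1    1    1    1
LCS length = dp[4][4] = 1

1


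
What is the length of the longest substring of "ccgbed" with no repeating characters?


Input: "ccgbed"
Sliding window (track last position of each char):
  Position 0 ('c'): window [0,0] length 1 -- new best
  Position 1 ('c'): repeat (last at 0), move window start to 1
  Position 1 ('c'): window [1,1] length 1
  Position 2 ('g'): window [1,2] length 2 -- new best
  Position 3 ('b'): window [1,3] length 3 -- new best
  Position 4 ('e'): window [1,4] length 4 -- new best
  Position 5 ('d'): window [1,5] length 5 -- new best
Longest substring with no repeats: "cgbed" with length 5

5


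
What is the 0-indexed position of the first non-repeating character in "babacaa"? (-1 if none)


Input: babacaa
Character frequencies:
  'a': 4
  'b': 2
  'c': 1
Scanning left to right for freq == 1:
  Position 0 ('b'): freq=2, skip
  Position 1 ('a'): freq=4, skip
  Position 2 ('b'): freq=2, skip
  Position 3 ('a'): freq=4, skip
  Position 4 ('c'): unique! => answer = 4

4


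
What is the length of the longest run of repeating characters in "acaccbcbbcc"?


Input: "acaccbcbbcc"
Scanning for longest run:
  Position 1 ('c'): new char, reset run to 1
  Position 2 ('a'): new char, reset run to 1
  Position 3 ('c'): new char, reset run to 1
  Position 4 ('c'): continues run of 'c', length=2
  Position 5 ('b'): new char, reset run to 1
  Position 6 ('c'): new char, reset run to 1
  Position 7 ('b'): new char, reset run to 1
  Position 8 ('b'): continues run of 'b', length=2
  Position 9 ('c'): new char, reset run to 1
  Position 10 ('c'): continues run of 'c', length=2
Longest run: 'c' with length 2

2


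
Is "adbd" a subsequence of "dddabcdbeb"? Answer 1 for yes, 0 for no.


Check if "adbd" is a subsequence of "dddabcdbeb"
Greedy scan:
  Position 0 ('d'): no match needed
  Position 1 ('d'): no match needed
  Position 2 ('d'): no match needed
  Position 3 ('a'): matches sub[0] = 'a'
  Position 4 ('b'): no match needed
  Position 5 ('c'): no match needed
  Position 6 ('d'): matches sub[1] = 'd'
  Position 7 ('b'): matches sub[2] = 'b'
  Position 8 ('e'): no match needed
  Position 9 ('b'): no match needed
Only matched 3/4 characters => not a subsequence

0


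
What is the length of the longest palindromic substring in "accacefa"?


Input: "accacefa"
Checking substrings for palindromes:
  [0:4] "acca" (len 4) => palindrome
  [2:5] "cac" (len 3) => palindrome
  [1:3] "cc" (len 2) => palindrome
Longest palindromic substring: "acca" with length 4

4


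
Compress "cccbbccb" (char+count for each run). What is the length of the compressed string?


Input: cccbbccb
Runs:
  'c' x 3 => "c3"
  'b' x 2 => "b2"
  'c' x 2 => "c2"
  'b' x 1 => "b1"
Compressed: "c3b2c2b1"
Compressed length: 8

8


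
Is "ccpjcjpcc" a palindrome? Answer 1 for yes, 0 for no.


Input: ccpjcjpcc
Reversed: ccpjcjpcc
  Compare pos 0 ('c') with pos 8 ('c'): match
  Compare pos 1 ('c') with pos 7 ('c'): match
  Compare pos 2 ('p') with pos 6 ('p'): match
  Compare pos 3 ('j') with pos 5 ('j'): match
Result: palindrome

1


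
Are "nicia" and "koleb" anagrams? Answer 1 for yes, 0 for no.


Strings: "nicia", "koleb"
Sorted first:  aciin
Sorted second: beklo
Differ at position 0: 'a' vs 'b' => not anagrams

0


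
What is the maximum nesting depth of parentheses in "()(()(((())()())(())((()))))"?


Input: "()(()(((())()())(())((()))))"
Tracking depth:
  Position 0 '(': depth becomes 1
  Position 1 ')': depth becomes 0
  Position 2 '(': depth becomes 1
  Position 3 '(': depth becomes 2
  Position 4 ')': depth becomes 1
  Position 5 '(': depth becomes 2
  Position 6 '(': depth becomes 3
  Position 7 '(': depth becomes 4
  Position 8 '(': depth becomes 5
  Position 9 ')': depth becomes 4
  Position 10 ')': depth becomes 3
  Position 11 '(': depth becomes 4
  Position 12 ')': depth becomes 3
  Position 13 '(': depth becomes 4
  Position 14 ')': depth becomes 3
  Position 15 ')': depth becomes 2
  Position 16 '(': depth becomes 3
  Position 17 '(': depth becomes 4
  Position 18 ')': depth becomes 3
  Position 19 ')': depth becomes 2
  Position 20 '(': depth becomes 3
  Position 21 '(': depth becomes 4
  Position 22 '(': depth becomes 5
  Position 23 ')': depth becomes 4
  Position 24 ')': depth becomes 3
  Position 25 ')': depth becomes 2
  Position 26 ')': depth becomes 1
  Position 27 ')': depth becomes 0
Maximum depth reached: 5

5


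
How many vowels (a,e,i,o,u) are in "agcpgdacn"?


Input: agcpgdacn
Checking each character:
  'a' at position 0: vowel (running total: 1)
  'g' at position 1: consonant
  'c' at position 2: consonant
  'p' at position 3: consonant
  'g' at position 4: consonant
  'd' at position 5: consonant
  'a' at position 6: vowel (running total: 2)
  'c' at position 7: consonant
  'n' at position 8: consonant
Total vowels: 2

2


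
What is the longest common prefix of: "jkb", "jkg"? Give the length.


Words: jkb, jkg
  Position 0: all 'j' => match
  Position 1: all 'k' => match
  Position 2: ('b', 'g') => mismatch, stop
LCP = "jk" (length 2)

2


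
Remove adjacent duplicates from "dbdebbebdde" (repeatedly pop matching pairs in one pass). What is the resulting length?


Input: dbdebbebdde
Stack-based adjacent duplicate removal:
  Read 'd': push. Stack: d
  Read 'b': push. Stack: db
  Read 'd': push. Stack: dbd
  Read 'e': push. Stack: dbde
  Read 'b': push. Stack: dbdeb
  Read 'b': matches stack top 'b' => pop. Stack: dbde
  Read 'e': matches stack top 'e' => pop. Stack: dbd
  Read 'b': push. Stack: dbdb
  Read 'd': push. Stack: dbdbd
  Read 'd': matches stack top 'd' => pop. Stack: dbdb
  Read 'e': push. Stack: dbdbe
Final stack: "dbdbe" (length 5)

5


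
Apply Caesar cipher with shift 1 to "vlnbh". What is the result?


Caesar cipher: shift "vlnbh" by 1
  'v' (pos 21) + 1 = pos 22 = 'w'
  'l' (pos 11) + 1 = pos 12 = 'm'
  'n' (pos 13) + 1 = pos 14 = 'o'
  'b' (pos 1) + 1 = pos 2 = 'c'
  'h' (pos 7) + 1 = pos 8 = 'i'
Result: wmoci

wmoci


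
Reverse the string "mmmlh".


Input: mmmlh
Reading characters right to left:
  Position 4: 'h'
  Position 3: 'l'
  Position 2: 'm'
  Position 1: 'm'
  Position 0: 'm'
Reversed: hlmmm

hlmmm


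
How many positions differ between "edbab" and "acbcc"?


Comparing "edbab" and "acbcc" position by position:
  Position 0: 'e' vs 'a' => DIFFER
  Position 1: 'd' vs 'c' => DIFFER
  Position 2: 'b' vs 'b' => same
  Position 3: 'a' vs 'c' => DIFFER
  Position 4: 'b' vs 'c' => DIFFER
Positions that differ: 4

4


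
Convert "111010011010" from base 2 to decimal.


Input: "111010011010" in base 2
Positional expansion:
  Digit '1' (value 1) x 2^11 = 2048
  Digit '1' (value 1) x 2^10 = 1024
  Digit '1' (value 1) x 2^9 = 512
  Digit '0' (value 0) x 2^8 = 0
  Digit '1' (value 1) x 2^7 = 128
  Digit '0' (value 0) x 2^6 = 0
  Digit '0' (value 0) x 2^5 = 0
  Digit '1' (value 1) x 2^4 = 16
  Digit '1' (value 1) x 2^3 = 8
  Digit '0' (value 0) x 2^2 = 0
  Digit '1' (value 1) x 2^1 = 2
  Digit '0' (value 0) x 2^0 = 0
Sum = 3738

3738


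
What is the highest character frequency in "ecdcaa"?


Input: ecdcaa
Character counts:
  'a': 2
  'c': 2
  'd': 1
  'e': 1
Maximum frequency: 2

2


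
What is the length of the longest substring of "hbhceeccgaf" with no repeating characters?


Input: "hbhceeccgaf"
Sliding window (track last position of each char):
  Position 0 ('h'): window [0,0] length 1 -- new best
  Position 1 ('b'): window [0,1] length 2 -- new best
  Position 2 ('h'): repeat (last at 0), move window start to 1
  Position 2 ('h'): window [1,2] length 2
  Position 3 ('c'): window [1,3] length 3 -- new best
  Position 4 ('e'): window [1,4] length 4 -- new best
  Position 5 ('e'): repeat (last at 4), move window start to 5
  Position 5 ('e'): window [5,5] length 1
  Position 6 ('c'): window [5,6] length 2
  Position 7 ('c'): repeat (last at 6), move window start to 7
  Position 7 ('c'): window [7,7] length 1
  Position 8 ('g'): window [7,8] length 2
  Position 9 ('a'): window [7,9] length 3
  Position 10 ('f'): window [7,10] length 4
Longest substring with no repeats: "bhce" with length 4

4


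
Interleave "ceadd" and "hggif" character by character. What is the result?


Interleaving "ceadd" and "hggif":
  Position 0: 'c' from first, 'h' from second => "ch"
  Position 1: 'e' from first, 'g' from second => "eg"
  Position 2: 'a' from first, 'g' from second => "ag"
  Position 3: 'd' from first, 'i' from second => "di"
  Position 4: 'd' from first, 'f' from second => "df"
Result: chegagdidf

chegagdidf


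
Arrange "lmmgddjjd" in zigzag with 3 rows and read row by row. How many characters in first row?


Zigzag "lmmgddjjd" into 3 rows:
Placing characters:
  'l' => row 0
  'm' => row 1
  'm' => row 2
  'g' => row 1
  'd' => row 0
  'd' => row 1
  'j' => row 2
  'j' => row 1
  'd' => row 0
Rows:
  Row 0: "ldd"
  Row 1: "mgdj"
  Row 2: "mj"
First row length: 3

3


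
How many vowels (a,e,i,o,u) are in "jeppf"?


Input: jeppf
Checking each character:
  'j' at position 0: consonant
  'e' at position 1: vowel (running total: 1)
  'p' at position 2: consonant
  'p' at position 3: consonant
  'f' at position 4: consonant
Total vowels: 1

1


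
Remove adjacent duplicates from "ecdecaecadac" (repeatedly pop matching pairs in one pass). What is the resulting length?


Input: ecdecaecadac
Stack-based adjacent duplicate removal:
  Read 'e': push. Stack: e
  Read 'c': push. Stack: ec
  Read 'd': push. Stack: ecd
  Read 'e': push. Stack: ecde
  Read 'c': push. Stack: ecdec
  Read 'a': push. Stack: ecdeca
  Read 'e': push. Stack: ecdecae
  Read 'c': push. Stack: ecdecaec
  Read 'a': push. Stack: ecdecaeca
  Read 'd': push. Stack: ecdecaecad
  Read 'a': push. Stack: ecdecaecada
  Read 'c': push. Stack: ecdecaecadac
Final stack: "ecdecaecadac" (length 12)

12


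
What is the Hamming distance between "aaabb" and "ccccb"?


Comparing "aaabb" and "ccccb" position by position:
  Position 0: 'a' vs 'c' => differ
  Position 1: 'a' vs 'c' => differ
  Position 2: 'a' vs 'c' => differ
  Position 3: 'b' vs 'c' => differ
  Position 4: 'b' vs 'b' => same
Total differences (Hamming distance): 4

4


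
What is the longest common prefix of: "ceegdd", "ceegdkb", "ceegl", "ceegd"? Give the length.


Words: ceegdd, ceegdkb, ceegl, ceegd
  Position 0: all 'c' => match
  Position 1: all 'e' => match
  Position 2: all 'e' => match
  Position 3: all 'g' => match
  Position 4: ('d', 'd', 'l', 'd') => mismatch, stop
LCP = "ceeg" (length 4)

4


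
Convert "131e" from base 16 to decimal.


Input: "131e" in base 16
Positional expansion:
  Digit '1' (value 1) x 16^3 = 4096
  Digit '3' (value 3) x 16^2 = 768
  Digit '1' (value 1) x 16^1 = 16
  Digit 'e' (value 14) x 16^0 = 14
Sum = 4894

4894


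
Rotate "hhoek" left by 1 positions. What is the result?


Input: "hhoek", rotate left by 1
First 1 characters: "h"
Remaining characters: "hoek"
Concatenate remaining + first: "hoek" + "h" = "hoekh"

hoekh


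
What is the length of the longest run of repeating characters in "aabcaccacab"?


Input: "aabcaccacab"
Scanning for longest run:
  Position 1 ('a'): continues run of 'a', length=2
  Position 2 ('b'): new char, reset run to 1
  Position 3 ('c'): new char, reset run to 1
  Position 4 ('a'): new char, reset run to 1
  Position 5 ('c'): new char, reset run to 1
  Position 6 ('c'): continues run of 'c', length=2
  Position 7 ('a'): new char, reset run to 1
  Position 8 ('c'): new char, reset run to 1
  Position 9 ('a'): new char, reset run to 1
  Position 10 ('b'): new char, reset run to 1
Longest run: 'a' with length 2

2


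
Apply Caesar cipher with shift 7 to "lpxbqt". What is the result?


Caesar cipher: shift "lpxbqt" by 7
  'l' (pos 11) + 7 = pos 18 = 's'
  'p' (pos 15) + 7 = pos 22 = 'w'
  'x' (pos 23) + 7 = pos 4 = 'e'
  'b' (pos 1) + 7 = pos 8 = 'i'
  'q' (pos 16) + 7 = pos 23 = 'x'
  't' (pos 19) + 7 = pos 0 = 'a'
Result: sweixa

sweixa


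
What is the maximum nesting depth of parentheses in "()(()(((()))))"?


Input: "()(()(((()))))"
Tracking depth:
  Position 0 '(': depth becomes 1
  Position 1 ')': depth becomes 0
  Position 2 '(': depth becomes 1
  Position 3 '(': depth becomes 2
  Position 4 ')': depth becomes 1
  Position 5 '(': depth becomes 2
  Position 6 '(': depth becomes 3
  Position 7 '(': depth becomes 4
  Position 8 '(': depth becomes 5
  Position 9 ')': depth becomes 4
  Position 10 ')': depth becomes 3
  Position 11 ')': depth becomes 2
  Position 12 ')': depth becomes 1
  Position 13 ')': depth becomes 0
Maximum depth reached: 5

5


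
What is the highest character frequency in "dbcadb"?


Input: dbcadb
Character counts:
  'a': 1
  'b': 2
  'c': 1
  'd': 2
Maximum frequency: 2

2


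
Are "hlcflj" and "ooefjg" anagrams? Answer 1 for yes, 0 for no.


Strings: "hlcflj", "ooefjg"
Sorted first:  cfhjll
Sorted second: efgjoo
Differ at position 0: 'c' vs 'e' => not anagrams

0


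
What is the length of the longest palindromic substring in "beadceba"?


Input: "beadceba"
Checking substrings for palindromes:
  No multi-char palindromic substrings found
Longest palindromic substring: "b" with length 1

1


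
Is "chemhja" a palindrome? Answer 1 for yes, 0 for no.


Input: chemhja
Reversed: ajhmehc
  Compare pos 0 ('c') with pos 6 ('a'): MISMATCH
  Compare pos 1 ('h') with pos 5 ('j'): MISMATCH
  Compare pos 2 ('e') with pos 4 ('h'): MISMATCH
Result: not a palindrome

0


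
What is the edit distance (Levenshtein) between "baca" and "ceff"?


Computing edit distance: "baca" -> "ceff"
DP table:
           c    e    f    f
      0    1    2    3    4
  b   1    1    2    3    4
  a   2    2    2    3    4
  c   3    2    3    3    4
  a   4    3    3    4    4
Edit distance = dp[4][4] = 4

4


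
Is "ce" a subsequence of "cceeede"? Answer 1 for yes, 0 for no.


Check if "ce" is a subsequence of "cceeede"
Greedy scan:
  Position 0 ('c'): matches sub[0] = 'c'
  Position 1 ('c'): no match needed
  Position 2 ('e'): matches sub[1] = 'e'
  Position 3 ('e'): no match needed
  Position 4 ('e'): no match needed
  Position 5 ('d'): no match needed
  Position 6 ('e'): no match needed
All 2 characters matched => is a subsequence

1


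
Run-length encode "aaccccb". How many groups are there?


Input: aaccccb
Scanning for consecutive runs:
  Group 1: 'a' x 2 (positions 0-1)
  Group 2: 'c' x 4 (positions 2-5)
  Group 3: 'b' x 1 (positions 6-6)
Total groups: 3

3


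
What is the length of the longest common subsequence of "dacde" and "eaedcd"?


LCS of "dacde" and "eaedcd"
DP table:
           e    a    e    d    c    d
      0    0    0    0    0    0    0
  d   0    0    0    0    1    1    1
  a   0    0    1    1    1    1    1
  c   0    0    1    1    1    2    2
  d   0    0    1    1    2    2    3
  e   0    1    1    2    2    2    3
LCS length = dp[5][6] = 3

3


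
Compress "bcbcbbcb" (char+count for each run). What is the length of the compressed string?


Input: bcbcbbcb
Runs:
  'b' x 1 => "b1"
  'c' x 1 => "c1"
  'b' x 1 => "b1"
  'c' x 1 => "c1"
  'b' x 2 => "b2"
  'c' x 1 => "c1"
  'b' x 1 => "b1"
Compressed: "b1c1b1c1b2c1b1"
Compressed length: 14

14


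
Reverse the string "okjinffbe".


Input: okjinffbe
Reading characters right to left:
  Position 8: 'e'
  Position 7: 'b'
  Position 6: 'f'
  Position 5: 'f'
  Position 4: 'n'
  Position 3: 'i'
  Position 2: 'j'
  Position 1: 'k'
  Position 0: 'o'
Reversed: ebffnijko

ebffnijko


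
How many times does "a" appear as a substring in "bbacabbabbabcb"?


Searching for "a" in "bbacabbabbabcb"
Scanning each position:
  Position 0: "b" => no
  Position 1: "b" => no
  Position 2: "a" => MATCH
  Position 3: "c" => no
  Position 4: "a" => MATCH
  Position 5: "b" => no
  Position 6: "b" => no
  Position 7: "a" => MATCH
  Position 8: "b" => no
  Position 9: "b" => no
  Position 10: "a" => MATCH
  Position 11: "b" => no
  Position 12: "c" => no
  Position 13: "b" => no
Total occurrences: 4

4


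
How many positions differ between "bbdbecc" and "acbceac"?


Comparing "bbdbecc" and "acbceac" position by position:
  Position 0: 'b' vs 'a' => DIFFER
  Position 1: 'b' vs 'c' => DIFFER
  Position 2: 'd' vs 'b' => DIFFER
  Position 3: 'b' vs 'c' => DIFFER
  Position 4: 'e' vs 'e' => same
  Position 5: 'c' vs 'a' => DIFFER
  Position 6: 'c' vs 'c' => same
Positions that differ: 5

5


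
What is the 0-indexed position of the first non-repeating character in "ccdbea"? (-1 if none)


Input: ccdbea
Character frequencies:
  'a': 1
  'b': 1
  'c': 2
  'd': 1
  'e': 1
Scanning left to right for freq == 1:
  Position 0 ('c'): freq=2, skip
  Position 1 ('c'): freq=2, skip
  Position 2 ('d'): unique! => answer = 2

2


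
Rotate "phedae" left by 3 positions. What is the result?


Input: "phedae", rotate left by 3
First 3 characters: "phe"
Remaining characters: "dae"
Concatenate remaining + first: "dae" + "phe" = "daephe"

daephe


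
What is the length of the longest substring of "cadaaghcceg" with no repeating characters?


Input: "cadaaghcceg"
Sliding window (track last position of each char):
  Position 0 ('c'): window [0,0] length 1 -- new best
  Position 1 ('a'): window [0,1] length 2 -- new best
  Position 2 ('d'): window [0,2] length 3 -- new best
  Position 3 ('a'): repeat (last at 1), move window start to 2
  Position 3 ('a'): window [2,3] length 2
  Position 4 ('a'): repeat (last at 3), move window start to 4
  Position 4 ('a'): window [4,4] length 1
  Position 5 ('g'): window [4,5] length 2
  Position 6 ('h'): window [4,6] length 3
  Position 7 ('c'): window [4,7] length 4 -- new best
  Position 8 ('c'): repeat (last at 7), move window start to 8
  Position 8 ('c'): window [8,8] length 1
  Position 9 ('e'): window [8,9] length 2
  Position 10 ('g'): window [8,10] length 3
Longest substring with no repeats: "aghc" with length 4

4


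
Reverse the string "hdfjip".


Input: hdfjip
Reading characters right to left:
  Position 5: 'p'
  Position 4: 'i'
  Position 3: 'j'
  Position 2: 'f'
  Position 1: 'd'
  Position 0: 'h'
Reversed: pijfdh

pijfdh


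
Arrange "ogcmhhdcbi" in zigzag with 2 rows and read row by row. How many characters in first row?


Zigzag "ogcmhhdcbi" into 2 rows:
Placing characters:
  'o' => row 0
  'g' => row 1
  'c' => row 0
  'm' => row 1
  'h' => row 0
  'h' => row 1
  'd' => row 0
  'c' => row 1
  'b' => row 0
  'i' => row 1
Rows:
  Row 0: "ochdb"
  Row 1: "gmhci"
First row length: 5

5


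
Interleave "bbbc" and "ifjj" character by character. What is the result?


Interleaving "bbbc" and "ifjj":
  Position 0: 'b' from first, 'i' from second => "bi"
  Position 1: 'b' from first, 'f' from second => "bf"
  Position 2: 'b' from first, 'j' from second => "bj"
  Position 3: 'c' from first, 'j' from second => "cj"
Result: bibfbjcj

bibfbjcj


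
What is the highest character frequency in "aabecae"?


Input: aabecae
Character counts:
  'a': 3
  'b': 1
  'c': 1
  'e': 2
Maximum frequency: 3

3


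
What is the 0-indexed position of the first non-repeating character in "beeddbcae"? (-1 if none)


Input: beeddbcae
Character frequencies:
  'a': 1
  'b': 2
  'c': 1
  'd': 2
  'e': 3
Scanning left to right for freq == 1:
  Position 0 ('b'): freq=2, skip
  Position 1 ('e'): freq=3, skip
  Position 2 ('e'): freq=3, skip
  Position 3 ('d'): freq=2, skip
  Position 4 ('d'): freq=2, skip
  Position 5 ('b'): freq=2, skip
  Position 6 ('c'): unique! => answer = 6

6


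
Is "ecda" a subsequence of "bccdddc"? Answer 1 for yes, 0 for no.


Check if "ecda" is a subsequence of "bccdddc"
Greedy scan:
  Position 0 ('b'): no match needed
  Position 1 ('c'): no match needed
  Position 2 ('c'): no match needed
  Position 3 ('d'): no match needed
  Position 4 ('d'): no match needed
  Position 5 ('d'): no match needed
  Position 6 ('c'): no match needed
Only matched 0/4 characters => not a subsequence

0


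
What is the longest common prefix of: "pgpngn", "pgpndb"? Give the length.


Words: pgpngn, pgpndb
  Position 0: all 'p' => match
  Position 1: all 'g' => match
  Position 2: all 'p' => match
  Position 3: all 'n' => match
  Position 4: ('g', 'd') => mismatch, stop
LCP = "pgpn" (length 4)

4


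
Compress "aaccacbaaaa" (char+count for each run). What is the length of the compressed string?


Input: aaccacbaaaa
Runs:
  'a' x 2 => "a2"
  'c' x 2 => "c2"
  'a' x 1 => "a1"
  'c' x 1 => "c1"
  'b' x 1 => "b1"
  'a' x 4 => "a4"
Compressed: "a2c2a1c1b1a4"
Compressed length: 12

12


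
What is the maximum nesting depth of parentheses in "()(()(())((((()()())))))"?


Input: "()(()(())((((()()())))))"
Tracking depth:
  Position 0 '(': depth becomes 1
  Position 1 ')': depth becomes 0
  Position 2 '(': depth becomes 1
  Position 3 '(': depth becomes 2
  Position 4 ')': depth becomes 1
  Position 5 '(': depth becomes 2
  Position 6 '(': depth becomes 3
  Position 7 ')': depth becomes 2
  Position 8 ')': depth becomes 1
  Position 9 '(': depth becomes 2
  Position 10 '(': depth becomes 3
  Position 11 '(': depth becomes 4
  Position 12 '(': depth becomes 5
  Position 13 '(': depth becomes 6
  Position 14 ')': depth becomes 5
  Position 15 '(': depth becomes 6
  Position 16 ')': depth becomes 5
  Position 17 '(': depth becomes 6
  Position 18 ')': depth becomes 5
  Position 19 ')': depth becomes 4
  Position 20 ')': depth becomes 3
  Position 21 ')': depth becomes 2
  Position 22 ')': depth becomes 1
  Position 23 ')': depth becomes 0
Maximum depth reached: 6

6


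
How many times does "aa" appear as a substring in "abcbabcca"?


Searching for "aa" in "abcbabcca"
Scanning each position:
  Position 0: "ab" => no
  Position 1: "bc" => no
  Position 2: "cb" => no
  Position 3: "ba" => no
  Position 4: "ab" => no
  Position 5: "bc" => no
  Position 6: "cc" => no
  Position 7: "ca" => no
Total occurrences: 0

0


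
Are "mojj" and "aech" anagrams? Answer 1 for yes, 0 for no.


Strings: "mojj", "aech"
Sorted first:  jjmo
Sorted second: aceh
Differ at position 0: 'j' vs 'a' => not anagrams

0


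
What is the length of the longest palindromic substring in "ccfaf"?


Input: "ccfaf"
Checking substrings for palindromes:
  [2:5] "faf" (len 3) => palindrome
  [0:2] "cc" (len 2) => palindrome
Longest palindromic substring: "faf" with length 3

3


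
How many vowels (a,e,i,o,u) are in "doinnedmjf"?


Input: doinnedmjf
Checking each character:
  'd' at position 0: consonant
  'o' at position 1: vowel (running total: 1)
  'i' at position 2: vowel (running total: 2)
  'n' at position 3: consonant
  'n' at position 4: consonant
  'e' at position 5: vowel (running total: 3)
  'd' at position 6: consonant
  'm' at position 7: consonant
  'j' at position 8: consonant
  'f' at position 9: consonant
Total vowels: 3

3


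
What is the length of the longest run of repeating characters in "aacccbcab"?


Input: "aacccbcab"
Scanning for longest run:
  Position 1 ('a'): continues run of 'a', length=2
  Position 2 ('c'): new char, reset run to 1
  Position 3 ('c'): continues run of 'c', length=2
  Position 4 ('c'): continues run of 'c', length=3
  Position 5 ('b'): new char, reset run to 1
  Position 6 ('c'): new char, reset run to 1
  Position 7 ('a'): new char, reset run to 1
  Position 8 ('b'): new char, reset run to 1
Longest run: 'c' with length 3

3


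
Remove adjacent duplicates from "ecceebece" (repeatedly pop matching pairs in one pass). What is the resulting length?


Input: ecceebece
Stack-based adjacent duplicate removal:
  Read 'e': push. Stack: e
  Read 'c': push. Stack: ec
  Read 'c': matches stack top 'c' => pop. Stack: e
  Read 'e': matches stack top 'e' => pop. Stack: (empty)
  Read 'e': push. Stack: e
  Read 'b': push. Stack: eb
  Read 'e': push. Stack: ebe
  Read 'c': push. Stack: ebec
  Read 'e': push. Stack: ebece
Final stack: "ebece" (length 5)

5


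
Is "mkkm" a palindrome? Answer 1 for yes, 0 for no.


Input: mkkm
Reversed: mkkm
  Compare pos 0 ('m') with pos 3 ('m'): match
  Compare pos 1 ('k') with pos 2 ('k'): match
Result: palindrome

1


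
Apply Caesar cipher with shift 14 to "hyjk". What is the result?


Caesar cipher: shift "hyjk" by 14
  'h' (pos 7) + 14 = pos 21 = 'v'
  'y' (pos 24) + 14 = pos 12 = 'm'
  'j' (pos 9) + 14 = pos 23 = 'x'
  'k' (pos 10) + 14 = pos 24 = 'y'
Result: vmxy

vmxy


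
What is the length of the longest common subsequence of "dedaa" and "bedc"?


LCS of "dedaa" and "bedc"
DP table:
           b    e    d    c
      0    0    0    0    0
  d   0    0    0    1    1
  e   0    0    1    1    1
  d   0    0    1    2    2
  a   0    0    1    2    2
  a   0    0    1    2    2
LCS length = dp[5][4] = 2

2


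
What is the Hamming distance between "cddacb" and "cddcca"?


Comparing "cddacb" and "cddcca" position by position:
  Position 0: 'c' vs 'c' => same
  Position 1: 'd' vs 'd' => same
  Position 2: 'd' vs 'd' => same
  Position 3: 'a' vs 'c' => differ
  Position 4: 'c' vs 'c' => same
  Position 5: 'b' vs 'a' => differ
Total differences (Hamming distance): 2

2


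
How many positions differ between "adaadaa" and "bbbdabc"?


Comparing "adaadaa" and "bbbdabc" position by position:
  Position 0: 'a' vs 'b' => DIFFER
  Position 1: 'd' vs 'b' => DIFFER
  Position 2: 'a' vs 'b' => DIFFER
  Position 3: 'a' vs 'd' => DIFFER
  Position 4: 'd' vs 'a' => DIFFER
  Position 5: 'a' vs 'b' => DIFFER
  Position 6: 'a' vs 'c' => DIFFER
Positions that differ: 7

7


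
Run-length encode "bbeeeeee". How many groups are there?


Input: bbeeeeee
Scanning for consecutive runs:
  Group 1: 'b' x 2 (positions 0-1)
  Group 2: 'e' x 6 (positions 2-7)
Total groups: 2

2


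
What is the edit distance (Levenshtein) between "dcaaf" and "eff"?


Computing edit distance: "dcaaf" -> "eff"
DP table:
           e    f    f
      0    1    2    3
  d   1    1    2    3
  c   2    2    2    3
  a   3    3    3    3
  a   4    4    4    4
  f   5    5    4    4
Edit distance = dp[5][3] = 4

4


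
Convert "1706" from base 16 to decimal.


Input: "1706" in base 16
Positional expansion:
  Digit '1' (value 1) x 16^3 = 4096
  Digit '7' (value 7) x 16^2 = 1792
  Digit '0' (value 0) x 16^1 = 0
  Digit '6' (value 6) x 16^0 = 6
Sum = 5894

5894


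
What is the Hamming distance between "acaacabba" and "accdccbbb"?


Comparing "acaacabba" and "accdccbbb" position by position:
  Position 0: 'a' vs 'a' => same
  Position 1: 'c' vs 'c' => same
  Position 2: 'a' vs 'c' => differ
  Position 3: 'a' vs 'd' => differ
  Position 4: 'c' vs 'c' => same
  Position 5: 'a' vs 'c' => differ
  Position 6: 'b' vs 'b' => same
  Position 7: 'b' vs 'b' => same
  Position 8: 'a' vs 'b' => differ
Total differences (Hamming distance): 4

4


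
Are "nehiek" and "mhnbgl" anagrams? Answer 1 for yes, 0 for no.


Strings: "nehiek", "mhnbgl"
Sorted first:  eehikn
Sorted second: bghlmn
Differ at position 0: 'e' vs 'b' => not anagrams

0


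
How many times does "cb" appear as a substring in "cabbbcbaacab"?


Searching for "cb" in "cabbbcbaacab"
Scanning each position:
  Position 0: "ca" => no
  Position 1: "ab" => no
  Position 2: "bb" => no
  Position 3: "bb" => no
  Position 4: "bc" => no
  Position 5: "cb" => MATCH
  Position 6: "ba" => no
  Position 7: "aa" => no
  Position 8: "ac" => no
  Position 9: "ca" => no
  Position 10: "ab" => no
Total occurrences: 1

1


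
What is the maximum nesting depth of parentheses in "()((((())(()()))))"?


Input: "()((((())(()()))))"
Tracking depth:
  Position 0 '(': depth becomes 1
  Position 1 ')': depth becomes 0
  Position 2 '(': depth becomes 1
  Position 3 '(': depth becomes 2
  Position 4 '(': depth becomes 3
  Position 5 '(': depth becomes 4
  Position 6 '(': depth becomes 5
  Position 7 ')': depth becomes 4
  Position 8 ')': depth becomes 3
  Position 9 '(': depth becomes 4
  Position 10 '(': depth becomes 5
  Position 11 ')': depth becomes 4
  Position 12 '(': depth becomes 5
  Position 13 ')': depth becomes 4
  Position 14 ')': depth becomes 3
  Position 15 ')': depth becomes 2
  Position 16 ')': depth becomes 1
  Position 17 ')': depth becomes 0
Maximum depth reached: 5

5


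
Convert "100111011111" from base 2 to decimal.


Input: "100111011111" in base 2
Positional expansion:
  Digit '1' (value 1) x 2^11 = 2048
  Digit '0' (value 0) x 2^10 = 0
  Digit '0' (value 0) x 2^9 = 0
  Digit '1' (value 1) x 2^8 = 256
  Digit '1' (value 1) x 2^7 = 128
  Digit '1' (value 1) x 2^6 = 64
  Digit '0' (value 0) x 2^5 = 0
  Digit '1' (value 1) x 2^4 = 16
  Digit '1' (value 1) x 2^3 = 8
  Digit '1' (value 1) x 2^2 = 4
  Digit '1' (value 1) x 2^1 = 2
  Digit '1' (value 1) x 2^0 = 1
Sum = 2527

2527


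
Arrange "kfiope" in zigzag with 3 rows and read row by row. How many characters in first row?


Zigzag "kfiope" into 3 rows:
Placing characters:
  'k' => row 0
  'f' => row 1
  'i' => row 2
  'o' => row 1
  'p' => row 0
  'e' => row 1
Rows:
  Row 0: "kp"
  Row 1: "foe"
  Row 2: "i"
First row length: 2

2


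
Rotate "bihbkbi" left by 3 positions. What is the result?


Input: "bihbkbi", rotate left by 3
First 3 characters: "bih"
Remaining characters: "bkbi"
Concatenate remaining + first: "bkbi" + "bih" = "bkbibih"

bkbibih


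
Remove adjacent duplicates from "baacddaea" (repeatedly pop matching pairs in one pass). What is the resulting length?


Input: baacddaea
Stack-based adjacent duplicate removal:
  Read 'b': push. Stack: b
  Read 'a': push. Stack: ba
  Read 'a': matches stack top 'a' => pop. Stack: b
  Read 'c': push. Stack: bc
  Read 'd': push. Stack: bcd
  Read 'd': matches stack top 'd' => pop. Stack: bc
  Read 'a': push. Stack: bca
  Read 'e': push. Stack: bcae
  Read 'a': push. Stack: bcaea
Final stack: "bcaea" (length 5)

5


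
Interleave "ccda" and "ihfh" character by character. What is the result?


Interleaving "ccda" and "ihfh":
  Position 0: 'c' from first, 'i' from second => "ci"
  Position 1: 'c' from first, 'h' from second => "ch"
  Position 2: 'd' from first, 'f' from second => "df"
  Position 3: 'a' from first, 'h' from second => "ah"
Result: cichdfah

cichdfah


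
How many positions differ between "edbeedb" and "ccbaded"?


Comparing "edbeedb" and "ccbaded" position by position:
  Position 0: 'e' vs 'c' => DIFFER
  Position 1: 'd' vs 'c' => DIFFER
  Position 2: 'b' vs 'b' => same
  Position 3: 'e' vs 'a' => DIFFER
  Position 4: 'e' vs 'd' => DIFFER
  Position 5: 'd' vs 'e' => DIFFER
  Position 6: 'b' vs 'd' => DIFFER
Positions that differ: 6

6


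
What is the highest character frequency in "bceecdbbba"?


Input: bceecdbbba
Character counts:
  'a': 1
  'b': 4
  'c': 2
  'd': 1
  'e': 2
Maximum frequency: 4

4


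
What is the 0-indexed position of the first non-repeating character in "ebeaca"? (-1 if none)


Input: ebeaca
Character frequencies:
  'a': 2
  'b': 1
  'c': 1
  'e': 2
Scanning left to right for freq == 1:
  Position 0 ('e'): freq=2, skip
  Position 1 ('b'): unique! => answer = 1

1


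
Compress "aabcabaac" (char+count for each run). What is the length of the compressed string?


Input: aabcabaac
Runs:
  'a' x 2 => "a2"
  'b' x 1 => "b1"
  'c' x 1 => "c1"
  'a' x 1 => "a1"
  'b' x 1 => "b1"
  'a' x 2 => "a2"
  'c' x 1 => "c1"
Compressed: "a2b1c1a1b1a2c1"
Compressed length: 14

14


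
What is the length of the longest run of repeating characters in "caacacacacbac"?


Input: "caacacacacbac"
Scanning for longest run:
  Position 1 ('a'): new char, reset run to 1
  Position 2 ('a'): continues run of 'a', length=2
  Position 3 ('c'): new char, reset run to 1
  Position 4 ('a'): new char, reset run to 1
  Position 5 ('c'): new char, reset run to 1
  Position 6 ('a'): new char, reset run to 1
  Position 7 ('c'): new char, reset run to 1
  Position 8 ('a'): new char, reset run to 1
  Position 9 ('c'): new char, reset run to 1
  Position 10 ('b'): new char, reset run to 1
  Position 11 ('a'): new char, reset run to 1
  Position 12 ('c'): new char, reset run to 1
Longest run: 'a' with length 2

2


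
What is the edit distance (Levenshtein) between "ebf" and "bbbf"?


Computing edit distance: "ebf" -> "bbbf"
DP table:
           b    b    b    f
      0    1    2    3    4
  e   1    1    2    3    4
  b   2    1    1    2    3
  f   3    2    2    2    2
Edit distance = dp[3][4] = 2

2
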